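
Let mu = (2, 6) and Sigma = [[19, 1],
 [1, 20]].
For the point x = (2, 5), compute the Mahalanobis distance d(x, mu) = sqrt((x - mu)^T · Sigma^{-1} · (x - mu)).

Step 1 — centre the observation: (x - mu) = (0, -1).

Step 2 — invert Sigma. det(Sigma) = 19·20 - (1)² = 379.
  Sigma^{-1} = (1/det) · [[d, -b], [-b, a]] = [[0.0528, -0.0026],
 [-0.0026, 0.0501]].

Step 3 — form the quadratic (x - mu)^T · Sigma^{-1} · (x - mu):
  Sigma^{-1} · (x - mu) = (0.0026, -0.0501).
  (x - mu)^T · [Sigma^{-1} · (x - mu)] = (0)·(0.0026) + (-1)·(-0.0501) = 0.0501.

Step 4 — take square root: d = √(0.0501) ≈ 0.2239.

d(x, mu) = √(0.0501) ≈ 0.2239


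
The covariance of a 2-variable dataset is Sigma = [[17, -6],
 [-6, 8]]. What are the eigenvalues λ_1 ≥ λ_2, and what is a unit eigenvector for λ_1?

Step 1 — characteristic polynomial of 2×2 Sigma:
  det(Sigma - λI) = λ² - trace · λ + det = 0.
  trace = 17 + 8 = 25, det = 17·8 - (-6)² = 100.
Step 2 — discriminant:
  Δ = trace² - 4·det = 625 - 400 = 225.
Step 3 — eigenvalues:
  λ = (trace ± √Δ)/2 = (25 ± 15)/2,
  λ_1 = 20,  λ_2 = 5.

Step 4 — unit eigenvector for λ_1: solve (Sigma - λ_1 I)v = 0. First row:
  (17 - 20)·v_x + (-6)·v_y = 0, i.e. (-3)·v_x + (-6)·v_y = 0,
  so v ∝ (b, λ_1 - a) = (-6, 3); multiply by -1 so the first entry is positive: u = (6, -3).
  ||u|| = √((6)² + (-3)²) = √(45) ≈ 6.7082,
  v_1 = u/||u|| ≈ (0.8944, -0.4472) (||v_1|| = 1).

λ_1 = 20,  λ_2 = 5;  v_1 ≈ (0.8944, -0.4472)


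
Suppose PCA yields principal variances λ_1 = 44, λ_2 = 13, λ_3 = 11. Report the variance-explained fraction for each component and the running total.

Step 1 — total variance = trace(Sigma) = Σ λ_i = 44 + 13 + 11 = 68.

Step 2 — fraction explained by component i = λ_i / Σ λ:
  PC1: 44/68 = 0.6471
  PC2: 13/68 = 0.1912
  PC3: 11/68 = 0.1618

Step 3 — cumulative fraction after k components = (λ_1 + ... + λ_k) / Σ λ:
  k = 1: 44/68 = 0.6471
  k = 2: (44 + 13)/68 = 57/68 = 0.8382
  k = 3: (44 + 13 + 11)/68 = 68/68 = 1

Summary (fraction, with percent):

explained: PC1 0.6471 (64.71%), PC2 0.1912 (19.12%), PC3 0.1618 (16.18%);  cumulative: 0.6471, 0.8382, 1


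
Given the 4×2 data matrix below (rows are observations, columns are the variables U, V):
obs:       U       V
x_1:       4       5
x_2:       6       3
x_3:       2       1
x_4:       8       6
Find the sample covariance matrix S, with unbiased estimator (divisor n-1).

Step 1 — column means:
  mean(U) = (4 + 6 + 2 + 8) / 4 = 20/4 = 5
  mean(V) = (5 + 3 + 1 + 6) / 4 = 15/4 = 3.75

Step 2 — sample covariance S[i,j] = (1/(n-1)) · Σ_k (x_{k,i} - mean_i) · (x_{k,j} - mean_j), with n-1 = 3.
  S[U,U] = ((-1)·(-1) + (1)·(1) + (-3)·(-3) + (3)·(3)) / 3 = 20/3 = 6.6667
  S[U,V] = ((-1)·(1.25) + (1)·(-0.75) + (-3)·(-2.75) + (3)·(2.25)) / 3 = 13/3 = 4.3333
  S[V,V] = ((1.25)·(1.25) + (-0.75)·(-0.75) + (-2.75)·(-2.75) + (2.25)·(2.25)) / 3 = 14.75/3 = 4.9167

S is symmetric (S[j,i] = S[i,j]). Assembling:

S = [[6.6667, 4.3333],
 [4.3333, 4.9167]]


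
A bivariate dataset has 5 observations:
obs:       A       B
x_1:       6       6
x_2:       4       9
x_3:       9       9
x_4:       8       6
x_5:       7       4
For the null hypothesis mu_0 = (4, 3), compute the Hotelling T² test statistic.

Step 1 — sample mean vector:
  mean(A) = (6 + 4 + 9 + 8 + 7) / 5 = 34/5 = 6.8
  mean(B) = (6 + 9 + 9 + 6 + 4) / 5 = 34/5 = 6.8
  x̄ = (6.8, 6.8),  deviation x̄ - mu_0 = (6.8, 6.8) - (4, 3) = (2.8, 3.8).

Step 2 — sample covariance matrix, S[i,j] = (1/(n-1)) · Σ_k (x_{k,i} - mean_i) · (x_{k,j} - mean_j), divisor n-1 = 4:
  S[A,A] = ((-0.8)·(-0.8) + (-2.8)·(-2.8) + (2.2)·(2.2) + (1.2)·(1.2) + (0.2)·(0.2)) / 4 = 14.8/4 = 3.7
  S[A,B] = ((-0.8)·(-0.8) + (-2.8)·(2.2) + (2.2)·(2.2) + (1.2)·(-0.8) + (0.2)·(-2.8)) / 4 = -2.2/4 = -0.55
  S[B,B] = ((-0.8)·(-0.8) + (2.2)·(2.2) + (2.2)·(2.2) + (-0.8)·(-0.8) + (-2.8)·(-2.8)) / 4 = 18.8/4 = 4.7
  S = [[3.7, -0.55],
 [-0.55, 4.7]].

Step 3 — invert S. det(S) = 3.7·4.7 - (-0.55)² = 17.0875.
  S^{-1} = (1/det) · [[d, -b], [-b, a]] = [[0.2751, 0.0322],
 [0.0322, 0.2165]].

Step 4 — quadratic form (x̄ - mu_0)^T · S^{-1} · (x̄ - mu_0):
  S^{-1} · (x̄ - mu_0) = (0.8925, 0.9129),
  (x̄ - mu_0)^T · [...] = (2.8)·(0.8925) + (3.8)·(0.9129) = 5.9681.

Step 5 — scale by n: T² = 5 · 5.9681 = 29.8405.

T² ≈ 29.8405


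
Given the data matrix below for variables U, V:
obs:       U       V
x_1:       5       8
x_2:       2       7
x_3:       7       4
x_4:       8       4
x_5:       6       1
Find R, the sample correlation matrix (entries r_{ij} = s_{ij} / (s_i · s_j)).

Step 1 — column means:
  mean(U) = (5 + 2 + 7 + 8 + 6) / 5 = 28/5 = 5.6
  mean(V) = (8 + 7 + 4 + 4 + 1) / 5 = 24/5 = 4.8

Step 2 — sample variances and covariances s[i,j] = (1/(n-1)) · Σ_k (x_{k,i} - mean_i) · (x_{k,j} - mean_j), with n-1 = 4:
  s[U,U] = ((-0.6)·(-0.6) + (-3.6)·(-3.6) + (1.4)·(1.4) + (2.4)·(2.4) + (0.4)·(0.4)) / 4 = 21.2/4 = 5.3
  s[U,V] = ((-0.6)·(3.2) + (-3.6)·(2.2) + (1.4)·(-0.8) + (2.4)·(-0.8) + (0.4)·(-3.8)) / 4 = -14.4/4 = -3.6
  s[V,V] = ((3.2)·(3.2) + (2.2)·(2.2) + (-0.8)·(-0.8) + (-0.8)·(-0.8) + (-3.8)·(-3.8)) / 4 = 30.8/4 = 7.7
  Sample standard deviations s_i = √(s[i,i]):
  s(U) = √(5.3) = 2.3022
  s(V) = √(7.7) = 2.7749

Step 3 — r_{ij} = s_{ij} / (s_i · s_j):
  r[U,U] = 1 (diagonal).
  r[U,V] = -3.6 / (2.3022 · 2.7749) = -3.6 / 6.3883 = -0.5635
  r[V,V] = 1 (diagonal).

R is symmetric with unit diagonal. Assembling:

R = [[1, -0.5635],
 [-0.5635, 1]]


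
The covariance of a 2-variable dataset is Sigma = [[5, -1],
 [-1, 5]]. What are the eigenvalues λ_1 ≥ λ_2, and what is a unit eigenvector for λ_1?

Step 1 — characteristic polynomial of 2×2 Sigma:
  det(Sigma - λI) = λ² - trace · λ + det = 0.
  trace = 5 + 5 = 10, det = 5·5 - (-1)² = 24.
Step 2 — discriminant:
  Δ = trace² - 4·det = 100 - 96 = 4.
Step 3 — eigenvalues:
  λ = (trace ± √Δ)/2 = (10 ± 2)/2,
  λ_1 = 6,  λ_2 = 4.

Step 4 — unit eigenvector for λ_1: solve (Sigma - λ_1 I)v = 0. First row:
  (5 - 6)·v_x + (-1)·v_y = 0, i.e. (-1)·v_x + (-1)·v_y = 0,
  so v ∝ (b, λ_1 - a) = (-1, 1); multiply by -1 so the first entry is positive: u = (1, -1).
  ||u|| = √((1)² + (-1)²) = √(2) ≈ 1.4142,
  v_1 = u/||u|| ≈ (0.7071, -0.7071) (||v_1|| = 1).

λ_1 = 6,  λ_2 = 4;  v_1 ≈ (0.7071, -0.7071)


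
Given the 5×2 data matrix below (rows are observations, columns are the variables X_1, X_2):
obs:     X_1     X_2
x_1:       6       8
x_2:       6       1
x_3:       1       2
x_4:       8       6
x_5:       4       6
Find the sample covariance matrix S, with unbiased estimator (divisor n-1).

Step 1 — column means:
  mean(X_1) = (6 + 6 + 1 + 8 + 4) / 5 = 25/5 = 5
  mean(X_2) = (8 + 1 + 2 + 6 + 6) / 5 = 23/5 = 4.6

Step 2 — sample covariance S[i,j] = (1/(n-1)) · Σ_k (x_{k,i} - mean_i) · (x_{k,j} - mean_j), with n-1 = 4.
  S[X_1,X_1] = ((1)·(1) + (1)·(1) + (-4)·(-4) + (3)·(3) + (-1)·(-1)) / 4 = 28/4 = 7
  S[X_1,X_2] = ((1)·(3.4) + (1)·(-3.6) + (-4)·(-2.6) + (3)·(1.4) + (-1)·(1.4)) / 4 = 13/4 = 3.25
  S[X_2,X_2] = ((3.4)·(3.4) + (-3.6)·(-3.6) + (-2.6)·(-2.6) + (1.4)·(1.4) + (1.4)·(1.4)) / 4 = 35.2/4 = 8.8

S is symmetric (S[j,i] = S[i,j]). Assembling:

S = [[7, 3.25],
 [3.25, 8.8]]


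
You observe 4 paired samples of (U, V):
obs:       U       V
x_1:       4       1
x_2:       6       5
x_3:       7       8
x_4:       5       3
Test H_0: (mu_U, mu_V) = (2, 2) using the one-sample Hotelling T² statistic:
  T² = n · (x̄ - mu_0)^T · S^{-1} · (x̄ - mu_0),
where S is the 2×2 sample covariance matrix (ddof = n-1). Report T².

Step 1 — sample mean vector:
  mean(U) = (4 + 6 + 7 + 5) / 4 = 22/4 = 5.5
  mean(V) = (1 + 5 + 8 + 3) / 4 = 17/4 = 4.25
  x̄ = (5.5, 4.25),  deviation x̄ - mu_0 = (5.5, 4.25) - (2, 2) = (3.5, 2.25).

Step 2 — sample covariance matrix, S[i,j] = (1/(n-1)) · Σ_k (x_{k,i} - mean_i) · (x_{k,j} - mean_j), divisor n-1 = 3:
  S[U,U] = ((-1.5)·(-1.5) + (0.5)·(0.5) + (1.5)·(1.5) + (-0.5)·(-0.5)) / 3 = 5/3 = 1.6667
  S[U,V] = ((-1.5)·(-3.25) + (0.5)·(0.75) + (1.5)·(3.75) + (-0.5)·(-1.25)) / 3 = 11.5/3 = 3.8333
  S[V,V] = ((-3.25)·(-3.25) + (0.75)·(0.75) + (3.75)·(3.75) + (-1.25)·(-1.25)) / 3 = 26.75/3 = 8.9167
  S = [[1.6667, 3.8333],
 [3.8333, 8.9167]].

Step 3 — invert S. det(S) = 1.6667·8.9167 - (3.8333)² = 0.1667.
  S^{-1} = (1/det) · [[d, -b], [-b, a]] = [[53.5, -23],
 [-23, 10]].

Step 4 — quadratic form (x̄ - mu_0)^T · S^{-1} · (x̄ - mu_0):
  S^{-1} · (x̄ - mu_0) = (135.5, -58),
  (x̄ - mu_0)^T · [...] = (3.5)·(135.5) + (2.25)·(-58) = 343.75.

Step 5 — scale by n: T² = 4 · 343.75 = 1375.

T² ≈ 1375


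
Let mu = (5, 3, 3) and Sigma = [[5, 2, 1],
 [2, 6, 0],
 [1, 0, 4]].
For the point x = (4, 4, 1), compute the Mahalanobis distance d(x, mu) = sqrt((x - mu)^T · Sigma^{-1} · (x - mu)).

Step 1 — centre the observation: (x - mu) = (-1, 1, -2).

Step 2 — invert Sigma (cofactor / det for 3×3, or solve directly):
  Sigma^{-1} = [[0.2449, -0.0816, -0.0612],
 [-0.0816, 0.1939, 0.0204],
 [-0.0612, 0.0204, 0.2653]].

Step 3 — form the quadratic (x - mu)^T · Sigma^{-1} · (x - mu):
  Sigma^{-1} · (x - mu) = (-0.2041, 0.2347, -0.449).
  (x - mu)^T · [Sigma^{-1} · (x - mu)] = (-1)·(-0.2041) + (1)·(0.2347) + (-2)·(-0.449) = 1.3367.

Step 4 — take square root: d = √(1.3367) ≈ 1.1562.

d(x, mu) = √(1.3367) ≈ 1.1562


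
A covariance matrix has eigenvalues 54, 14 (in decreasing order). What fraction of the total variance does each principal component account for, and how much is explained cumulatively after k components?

Step 1 — total variance = trace(Sigma) = Σ λ_i = 54 + 14 = 68.

Step 2 — fraction explained by component i = λ_i / Σ λ:
  PC1: 54/68 = 0.7941
  PC2: 14/68 = 0.2059

Step 3 — cumulative fraction after k components = (λ_1 + ... + λ_k) / Σ λ:
  k = 1: 54/68 = 0.7941
  k = 2: (54 + 14)/68 = 68/68 = 1

Summary (fraction, with percent):

explained: PC1 0.7941 (79.41%), PC2 0.2059 (20.59%);  cumulative: 0.7941, 1


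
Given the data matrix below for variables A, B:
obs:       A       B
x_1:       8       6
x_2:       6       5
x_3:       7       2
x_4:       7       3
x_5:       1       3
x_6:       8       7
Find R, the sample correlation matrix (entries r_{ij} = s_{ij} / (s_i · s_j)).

Step 1 — column means:
  mean(A) = (8 + 6 + 7 + 7 + 1 + 8) / 6 = 37/6 = 6.1667
  mean(B) = (6 + 5 + 2 + 3 + 3 + 7) / 6 = 26/6 = 4.3333

Step 2 — sample variances and covariances s[i,j] = (1/(n-1)) · Σ_k (x_{k,i} - mean_i) · (x_{k,j} - mean_j), with n-1 = 5:
  s[A,A] = ((1.8333)·(1.8333) + (-0.1667)·(-0.1667) + (0.8333)·(0.8333) + (0.8333)·(0.8333) + (-5.1667)·(-5.1667) + (1.8333)·(1.8333)) / 5 = 34.8333/5 = 6.9667
  s[A,B] = ((1.8333)·(1.6667) + (-0.1667)·(0.6667) + (0.8333)·(-2.3333) + (0.8333)·(-1.3333) + (-5.1667)·(-1.3333) + (1.8333)·(2.6667)) / 5 = 11.6667/5 = 2.3333
  s[B,B] = ((1.6667)·(1.6667) + (0.6667)·(0.6667) + (-2.3333)·(-2.3333) + (-1.3333)·(-1.3333) + (-1.3333)·(-1.3333) + (2.6667)·(2.6667)) / 5 = 19.3333/5 = 3.8667
  Sample standard deviations s_i = √(s[i,i]):
  s(A) = √(6.9667) = 2.6394
  s(B) = √(3.8667) = 1.9664

Step 3 — r_{ij} = s_{ij} / (s_i · s_j):
  r[A,A] = 1 (diagonal).
  r[A,B] = 2.3333 / (2.6394 · 1.9664) = 2.3333 / 5.1902 = 0.4496
  r[B,B] = 1 (diagonal).

R is symmetric with unit diagonal. Assembling:

R = [[1, 0.4496],
 [0.4496, 1]]


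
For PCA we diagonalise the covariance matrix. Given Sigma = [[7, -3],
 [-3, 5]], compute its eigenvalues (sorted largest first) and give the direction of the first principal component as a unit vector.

Step 1 — characteristic polynomial of 2×2 Sigma:
  det(Sigma - λI) = λ² - trace · λ + det = 0.
  trace = 7 + 5 = 12, det = 7·5 - (-3)² = 26.
Step 2 — discriminant:
  Δ = trace² - 4·det = 144 - 104 = 40.
Step 3 — eigenvalues:
  λ = (trace ± √Δ)/2 = (12 ± 6.3246)/2,
  λ_1 = 9.1623,  λ_2 = 2.8377.

Step 4 — unit eigenvector for λ_1: solve (Sigma - λ_1 I)v = 0. First row:
  (7 - 9.1623)·v_x + (-3)·v_y = 0, i.e. (-2.1623)·v_x + (-3)·v_y = 0,
  so v ∝ (b, λ_1 - a) = (-3, 2.1623); multiply by -1 so the first entry is positive: u = (3, -2.1623).
  ||u|| = √((3)² + (-2.1623)²) = √(13.6754) ≈ 3.698,
  v_1 = u/||u|| ≈ (0.8112, -0.5847) (||v_1|| = 1).

λ_1 = 9.1623,  λ_2 = 2.8377;  v_1 ≈ (0.8112, -0.5847)


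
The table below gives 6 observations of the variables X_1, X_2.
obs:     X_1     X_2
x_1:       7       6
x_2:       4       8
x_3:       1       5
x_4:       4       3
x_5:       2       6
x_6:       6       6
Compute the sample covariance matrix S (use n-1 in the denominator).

Step 1 — column means:
  mean(X_1) = (7 + 4 + 1 + 4 + 2 + 6) / 6 = 24/6 = 4
  mean(X_2) = (6 + 8 + 5 + 3 + 6 + 6) / 6 = 34/6 = 5.6667

Step 2 — sample covariance S[i,j] = (1/(n-1)) · Σ_k (x_{k,i} - mean_i) · (x_{k,j} - mean_j), with n-1 = 5.
  S[X_1,X_1] = ((3)·(3) + (0)·(0) + (-3)·(-3) + (0)·(0) + (-2)·(-2) + (2)·(2)) / 5 = 26/5 = 5.2
  S[X_1,X_2] = ((3)·(0.3333) + (0)·(2.3333) + (-3)·(-0.6667) + (0)·(-2.6667) + (-2)·(0.3333) + (2)·(0.3333)) / 5 = 3/5 = 0.6
  S[X_2,X_2] = ((0.3333)·(0.3333) + (2.3333)·(2.3333) + (-0.6667)·(-0.6667) + (-2.6667)·(-2.6667) + (0.3333)·(0.3333) + (0.3333)·(0.3333)) / 5 = 13.3333/5 = 2.6667

S is symmetric (S[j,i] = S[i,j]). Assembling:

S = [[5.2, 0.6],
 [0.6, 2.6667]]


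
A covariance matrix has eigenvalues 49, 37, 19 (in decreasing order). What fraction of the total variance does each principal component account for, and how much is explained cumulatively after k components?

Step 1 — total variance = trace(Sigma) = Σ λ_i = 49 + 37 + 19 = 105.

Step 2 — fraction explained by component i = λ_i / Σ λ:
  PC1: 49/105 = 0.4667
  PC2: 37/105 = 0.3524
  PC3: 19/105 = 0.181

Step 3 — cumulative fraction after k components = (λ_1 + ... + λ_k) / Σ λ:
  k = 1: 49/105 = 0.4667
  k = 2: (49 + 37)/105 = 86/105 = 0.819
  k = 3: (49 + 37 + 19)/105 = 105/105 = 1

Summary (fraction, with percent):

explained: PC1 0.4667 (46.67%), PC2 0.3524 (35.24%), PC3 0.181 (18.1%);  cumulative: 0.4667, 0.819, 1


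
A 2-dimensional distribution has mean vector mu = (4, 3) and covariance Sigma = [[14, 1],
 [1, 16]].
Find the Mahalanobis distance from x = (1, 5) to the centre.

Step 1 — centre the observation: (x - mu) = (-3, 2).

Step 2 — invert Sigma. det(Sigma) = 14·16 - (1)² = 223.
  Sigma^{-1} = (1/det) · [[d, -b], [-b, a]] = [[0.0717, -0.0045],
 [-0.0045, 0.0628]].

Step 3 — form the quadratic (x - mu)^T · Sigma^{-1} · (x - mu):
  Sigma^{-1} · (x - mu) = (-0.2242, 0.139).
  (x - mu)^T · [Sigma^{-1} · (x - mu)] = (-3)·(-0.2242) + (2)·(0.139) = 0.9507.

Step 4 — take square root: d = √(0.9507) ≈ 0.975.

d(x, mu) = √(0.9507) ≈ 0.975


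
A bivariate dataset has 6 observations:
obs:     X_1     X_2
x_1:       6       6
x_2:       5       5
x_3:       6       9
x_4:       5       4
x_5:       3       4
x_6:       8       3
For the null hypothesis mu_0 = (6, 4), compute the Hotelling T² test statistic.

Step 1 — sample mean vector:
  mean(X_1) = (6 + 5 + 6 + 5 + 3 + 8) / 6 = 33/6 = 5.5
  mean(X_2) = (6 + 5 + 9 + 4 + 4 + 3) / 6 = 31/6 = 5.1667
  x̄ = (5.5, 5.1667),  deviation x̄ - mu_0 = (5.5, 5.1667) - (6, 4) = (-0.5, 1.1667).

Step 2 — sample covariance matrix, S[i,j] = (1/(n-1)) · Σ_k (x_{k,i} - mean_i) · (x_{k,j} - mean_j), divisor n-1 = 5:
  S[X_1,X_1] = ((0.5)·(0.5) + (-0.5)·(-0.5) + (0.5)·(0.5) + (-0.5)·(-0.5) + (-2.5)·(-2.5) + (2.5)·(2.5)) / 5 = 13.5/5 = 2.7
  S[X_1,X_2] = ((0.5)·(0.8333) + (-0.5)·(-0.1667) + (0.5)·(3.8333) + (-0.5)·(-1.1667) + (-2.5)·(-1.1667) + (2.5)·(-2.1667)) / 5 = 0.5/5 = 0.1
  S[X_2,X_2] = ((0.8333)·(0.8333) + (-0.1667)·(-0.1667) + (3.8333)·(3.8333) + (-1.1667)·(-1.1667) + (-1.1667)·(-1.1667) + (-2.1667)·(-2.1667)) / 5 = 22.8333/5 = 4.5667
  S = [[2.7, 0.1],
 [0.1, 4.5667]].

Step 3 — invert S. det(S) = 2.7·4.5667 - (0.1)² = 12.32.
  S^{-1} = (1/det) · [[d, -b], [-b, a]] = [[0.3707, -0.0081],
 [-0.0081, 0.2192]].

Step 4 — quadratic form (x̄ - mu_0)^T · S^{-1} · (x̄ - mu_0):
  S^{-1} · (x̄ - mu_0) = (-0.1948, 0.2597),
  (x̄ - mu_0)^T · [...] = (-0.5)·(-0.1948) + (1.1667)·(0.2597) = 0.4004.

Step 5 — scale by n: T² = 6 · 0.4004 = 2.4026.

T² ≈ 2.4026


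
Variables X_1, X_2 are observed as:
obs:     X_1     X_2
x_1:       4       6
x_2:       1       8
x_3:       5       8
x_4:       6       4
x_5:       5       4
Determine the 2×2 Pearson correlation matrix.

Step 1 — column means:
  mean(X_1) = (4 + 1 + 5 + 6 + 5) / 5 = 21/5 = 4.2
  mean(X_2) = (6 + 8 + 8 + 4 + 4) / 5 = 30/5 = 6

Step 2 — sample variances and covariances s[i,j] = (1/(n-1)) · Σ_k (x_{k,i} - mean_i) · (x_{k,j} - mean_j), with n-1 = 4:
  s[X_1,X_1] = ((-0.2)·(-0.2) + (-3.2)·(-3.2) + (0.8)·(0.8) + (1.8)·(1.8) + (0.8)·(0.8)) / 4 = 14.8/4 = 3.7
  s[X_1,X_2] = ((-0.2)·(0) + (-3.2)·(2) + (0.8)·(2) + (1.8)·(-2) + (0.8)·(-2)) / 4 = -10/4 = -2.5
  s[X_2,X_2] = ((0)·(0) + (2)·(2) + (2)·(2) + (-2)·(-2) + (-2)·(-2)) / 4 = 16/4 = 4
  Sample standard deviations s_i = √(s[i,i]):
  s(X_1) = √(3.7) = 1.9235
  s(X_2) = √(4) = 2

Step 3 — r_{ij} = s_{ij} / (s_i · s_j):
  r[X_1,X_1] = 1 (diagonal).
  r[X_1,X_2] = -2.5 / (1.9235 · 2) = -2.5 / 3.8471 = -0.6498
  r[X_2,X_2] = 1 (diagonal).

R is symmetric with unit diagonal. Assembling:

R = [[1, -0.6498],
 [-0.6498, 1]]


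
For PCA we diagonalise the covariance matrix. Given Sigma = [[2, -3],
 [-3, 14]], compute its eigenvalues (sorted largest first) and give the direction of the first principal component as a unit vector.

Step 1 — characteristic polynomial of 2×2 Sigma:
  det(Sigma - λI) = λ² - trace · λ + det = 0.
  trace = 2 + 14 = 16, det = 2·14 - (-3)² = 19.
Step 2 — discriminant:
  Δ = trace² - 4·det = 256 - 76 = 180.
Step 3 — eigenvalues:
  λ = (trace ± √Δ)/2 = (16 ± 13.4164)/2,
  λ_1 = 14.7082,  λ_2 = 1.2918.

Step 4 — unit eigenvector for λ_1: solve (Sigma - λ_1 I)v = 0. First row:
  (2 - 14.7082)·v_x + (-3)·v_y = 0, i.e. (-12.7082)·v_x + (-3)·v_y = 0,
  so v ∝ (b, λ_1 - a) = (-3, 12.7082); multiply by -1 so the first entry is positive: u = (3, -12.7082).
  ||u|| = √((3)² + (-12.7082)²) = √(170.4984) ≈ 13.0575,
  v_1 = u/||u|| ≈ (0.2298, -0.9732) (||v_1|| = 1).

λ_1 = 14.7082,  λ_2 = 1.2918;  v_1 ≈ (0.2298, -0.9732)


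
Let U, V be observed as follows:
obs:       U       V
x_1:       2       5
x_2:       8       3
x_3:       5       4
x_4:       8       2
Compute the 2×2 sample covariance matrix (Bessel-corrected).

Step 1 — column means:
  mean(U) = (2 + 8 + 5 + 8) / 4 = 23/4 = 5.75
  mean(V) = (5 + 3 + 4 + 2) / 4 = 14/4 = 3.5

Step 2 — sample covariance S[i,j] = (1/(n-1)) · Σ_k (x_{k,i} - mean_i) · (x_{k,j} - mean_j), with n-1 = 3.
  S[U,U] = ((-3.75)·(-3.75) + (2.25)·(2.25) + (-0.75)·(-0.75) + (2.25)·(2.25)) / 3 = 24.75/3 = 8.25
  S[U,V] = ((-3.75)·(1.5) + (2.25)·(-0.5) + (-0.75)·(0.5) + (2.25)·(-1.5)) / 3 = -10.5/3 = -3.5
  S[V,V] = ((1.5)·(1.5) + (-0.5)·(-0.5) + (0.5)·(0.5) + (-1.5)·(-1.5)) / 3 = 5/3 = 1.6667

S is symmetric (S[j,i] = S[i,j]). Assembling:

S = [[8.25, -3.5],
 [-3.5, 1.6667]]


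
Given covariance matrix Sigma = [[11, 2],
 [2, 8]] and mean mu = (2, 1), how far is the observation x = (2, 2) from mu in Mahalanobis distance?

Step 1 — centre the observation: (x - mu) = (0, 1).

Step 2 — invert Sigma. det(Sigma) = 11·8 - (2)² = 84.
  Sigma^{-1} = (1/det) · [[d, -b], [-b, a]] = [[0.0952, -0.0238],
 [-0.0238, 0.131]].

Step 3 — form the quadratic (x - mu)^T · Sigma^{-1} · (x - mu):
  Sigma^{-1} · (x - mu) = (-0.0238, 0.131).
  (x - mu)^T · [Sigma^{-1} · (x - mu)] = (0)·(-0.0238) + (1)·(0.131) = 0.131.

Step 4 — take square root: d = √(0.131) ≈ 0.3619.

d(x, mu) = √(0.131) ≈ 0.3619


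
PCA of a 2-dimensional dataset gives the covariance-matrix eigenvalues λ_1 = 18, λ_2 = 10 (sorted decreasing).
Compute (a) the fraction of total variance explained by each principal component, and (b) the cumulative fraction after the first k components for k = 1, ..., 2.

Step 1 — total variance = trace(Sigma) = Σ λ_i = 18 + 10 = 28.

Step 2 — fraction explained by component i = λ_i / Σ λ:
  PC1: 18/28 = 0.6429
  PC2: 10/28 = 0.3571

Step 3 — cumulative fraction after k components = (λ_1 + ... + λ_k) / Σ λ:
  k = 1: 18/28 = 0.6429
  k = 2: (18 + 10)/28 = 28/28 = 1

Summary (fraction, with percent):

explained: PC1 0.6429 (64.29%), PC2 0.3571 (35.71%);  cumulative: 0.6429, 1


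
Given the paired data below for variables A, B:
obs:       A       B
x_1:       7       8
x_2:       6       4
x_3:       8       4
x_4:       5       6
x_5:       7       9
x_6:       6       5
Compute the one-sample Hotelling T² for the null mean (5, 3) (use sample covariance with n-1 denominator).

Step 1 — sample mean vector:
  mean(A) = (7 + 6 + 8 + 5 + 7 + 6) / 6 = 39/6 = 6.5
  mean(B) = (8 + 4 + 4 + 6 + 9 + 5) / 6 = 36/6 = 6
  x̄ = (6.5, 6),  deviation x̄ - mu_0 = (6.5, 6) - (5, 3) = (1.5, 3).

Step 2 — sample covariance matrix, S[i,j] = (1/(n-1)) · Σ_k (x_{k,i} - mean_i) · (x_{k,j} - mean_j), divisor n-1 = 5:
  S[A,A] = ((0.5)·(0.5) + (-0.5)·(-0.5) + (1.5)·(1.5) + (-1.5)·(-1.5) + (0.5)·(0.5) + (-0.5)·(-0.5)) / 5 = 5.5/5 = 1.1
  S[A,B] = ((0.5)·(2) + (-0.5)·(-2) + (1.5)·(-2) + (-1.5)·(0) + (0.5)·(3) + (-0.5)·(-1)) / 5 = 1/5 = 0.2
  S[B,B] = ((2)·(2) + (-2)·(-2) + (-2)·(-2) + (0)·(0) + (3)·(3) + (-1)·(-1)) / 5 = 22/5 = 4.4
  S = [[1.1, 0.2],
 [0.2, 4.4]].

Step 3 — invert S. det(S) = 1.1·4.4 - (0.2)² = 4.8.
  S^{-1} = (1/det) · [[d, -b], [-b, a]] = [[0.9167, -0.0417],
 [-0.0417, 0.2292]].

Step 4 — quadratic form (x̄ - mu_0)^T · S^{-1} · (x̄ - mu_0):
  S^{-1} · (x̄ - mu_0) = (1.25, 0.625),
  (x̄ - mu_0)^T · [...] = (1.5)·(1.25) + (3)·(0.625) = 3.75.

Step 5 — scale by n: T² = 6 · 3.75 = 22.5.

T² ≈ 22.5


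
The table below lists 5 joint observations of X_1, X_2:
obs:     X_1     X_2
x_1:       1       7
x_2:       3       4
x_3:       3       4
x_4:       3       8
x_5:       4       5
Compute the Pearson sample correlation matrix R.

Step 1 — column means:
  mean(X_1) = (1 + 3 + 3 + 3 + 4) / 5 = 14/5 = 2.8
  mean(X_2) = (7 + 4 + 4 + 8 + 5) / 5 = 28/5 = 5.6

Step 2 — sample variances and covariances s[i,j] = (1/(n-1)) · Σ_k (x_{k,i} - mean_i) · (x_{k,j} - mean_j), with n-1 = 4:
  s[X_1,X_1] = ((-1.8)·(-1.8) + (0.2)·(0.2) + (0.2)·(0.2) + (0.2)·(0.2) + (1.2)·(1.2)) / 4 = 4.8/4 = 1.2
  s[X_1,X_2] = ((-1.8)·(1.4) + (0.2)·(-1.6) + (0.2)·(-1.6) + (0.2)·(2.4) + (1.2)·(-0.6)) / 4 = -3.4/4 = -0.85
  s[X_2,X_2] = ((1.4)·(1.4) + (-1.6)·(-1.6) + (-1.6)·(-1.6) + (2.4)·(2.4) + (-0.6)·(-0.6)) / 4 = 13.2/4 = 3.3
  Sample standard deviations s_i = √(s[i,i]):
  s(X_1) = √(1.2) = 1.0954
  s(X_2) = √(3.3) = 1.8166

Step 3 — r_{ij} = s_{ij} / (s_i · s_j):
  r[X_1,X_1] = 1 (diagonal).
  r[X_1,X_2] = -0.85 / (1.0954 · 1.8166) = -0.85 / 1.99 = -0.4271
  r[X_2,X_2] = 1 (diagonal).

R is symmetric with unit diagonal. Assembling:

R = [[1, -0.4271],
 [-0.4271, 1]]


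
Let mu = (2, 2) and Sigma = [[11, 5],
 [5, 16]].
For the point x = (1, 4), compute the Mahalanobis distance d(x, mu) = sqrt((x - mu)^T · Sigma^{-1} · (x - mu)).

Step 1 — centre the observation: (x - mu) = (-1, 2).

Step 2 — invert Sigma. det(Sigma) = 11·16 - (5)² = 151.
  Sigma^{-1} = (1/det) · [[d, -b], [-b, a]] = [[0.106, -0.0331],
 [-0.0331, 0.0728]].

Step 3 — form the quadratic (x - mu)^T · Sigma^{-1} · (x - mu):
  Sigma^{-1} · (x - mu) = (-0.1722, 0.1788).
  (x - mu)^T · [Sigma^{-1} · (x - mu)] = (-1)·(-0.1722) + (2)·(0.1788) = 0.5298.

Step 4 — take square root: d = √(0.5298) ≈ 0.7279.

d(x, mu) = √(0.5298) ≈ 0.7279


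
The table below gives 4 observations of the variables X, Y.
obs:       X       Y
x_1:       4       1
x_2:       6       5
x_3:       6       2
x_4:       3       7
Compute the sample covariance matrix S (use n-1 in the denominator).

Step 1 — column means:
  mean(X) = (4 + 6 + 6 + 3) / 4 = 19/4 = 4.75
  mean(Y) = (1 + 5 + 2 + 7) / 4 = 15/4 = 3.75

Step 2 — sample covariance S[i,j] = (1/(n-1)) · Σ_k (x_{k,i} - mean_i) · (x_{k,j} - mean_j), with n-1 = 3.
  S[X,X] = ((-0.75)·(-0.75) + (1.25)·(1.25) + (1.25)·(1.25) + (-1.75)·(-1.75)) / 3 = 6.75/3 = 2.25
  S[X,Y] = ((-0.75)·(-2.75) + (1.25)·(1.25) + (1.25)·(-1.75) + (-1.75)·(3.25)) / 3 = -4.25/3 = -1.4167
  S[Y,Y] = ((-2.75)·(-2.75) + (1.25)·(1.25) + (-1.75)·(-1.75) + (3.25)·(3.25)) / 3 = 22.75/3 = 7.5833

S is symmetric (S[j,i] = S[i,j]). Assembling:

S = [[2.25, -1.4167],
 [-1.4167, 7.5833]]


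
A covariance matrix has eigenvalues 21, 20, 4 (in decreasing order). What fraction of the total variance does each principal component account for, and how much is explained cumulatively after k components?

Step 1 — total variance = trace(Sigma) = Σ λ_i = 21 + 20 + 4 = 45.

Step 2 — fraction explained by component i = λ_i / Σ λ:
  PC1: 21/45 = 0.4667
  PC2: 20/45 = 0.4444
  PC3: 4/45 = 0.0889

Step 3 — cumulative fraction after k components = (λ_1 + ... + λ_k) / Σ λ:
  k = 1: 21/45 = 0.4667
  k = 2: (21 + 20)/45 = 41/45 = 0.9111
  k = 3: (21 + 20 + 4)/45 = 45/45 = 1

Summary (fraction, with percent):

explained: PC1 0.4667 (46.67%), PC2 0.4444 (44.44%), PC3 0.0889 (8.89%);  cumulative: 0.4667, 0.9111, 1


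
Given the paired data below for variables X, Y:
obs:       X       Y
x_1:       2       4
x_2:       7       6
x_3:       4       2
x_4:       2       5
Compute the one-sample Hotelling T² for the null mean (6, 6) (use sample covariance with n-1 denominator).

Step 1 — sample mean vector:
  mean(X) = (2 + 7 + 4 + 2) / 4 = 15/4 = 3.75
  mean(Y) = (4 + 6 + 2 + 5) / 4 = 17/4 = 4.25
  x̄ = (3.75, 4.25),  deviation x̄ - mu_0 = (3.75, 4.25) - (6, 6) = (-2.25, -1.75).

Step 2 — sample covariance matrix, S[i,j] = (1/(n-1)) · Σ_k (x_{k,i} - mean_i) · (x_{k,j} - mean_j), divisor n-1 = 3:
  S[X,X] = ((-1.75)·(-1.75) + (3.25)·(3.25) + (0.25)·(0.25) + (-1.75)·(-1.75)) / 3 = 16.75/3 = 5.5833
  S[X,Y] = ((-1.75)·(-0.25) + (3.25)·(1.75) + (0.25)·(-2.25) + (-1.75)·(0.75)) / 3 = 4.25/3 = 1.4167
  S[Y,Y] = ((-0.25)·(-0.25) + (1.75)·(1.75) + (-2.25)·(-2.25) + (0.75)·(0.75)) / 3 = 8.75/3 = 2.9167
  S = [[5.5833, 1.4167],
 [1.4167, 2.9167]].

Step 3 — invert S. det(S) = 5.5833·2.9167 - (1.4167)² = 14.2778.
  S^{-1} = (1/det) · [[d, -b], [-b, a]] = [[0.2043, -0.0992],
 [-0.0992, 0.3911]].

Step 4 — quadratic form (x̄ - mu_0)^T · S^{-1} · (x̄ - mu_0):
  S^{-1} · (x̄ - mu_0) = (-0.286, -0.4611),
  (x̄ - mu_0)^T · [...] = (-2.25)·(-0.286) + (-1.75)·(-0.4611) = 1.4504.

Step 5 — scale by n: T² = 4 · 1.4504 = 5.8016.

T² ≈ 5.8016


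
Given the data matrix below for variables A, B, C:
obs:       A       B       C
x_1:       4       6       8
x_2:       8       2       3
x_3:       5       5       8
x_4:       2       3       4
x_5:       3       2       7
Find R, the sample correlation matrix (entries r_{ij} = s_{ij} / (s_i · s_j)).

Step 1 — column means:
  mean(A) = (4 + 8 + 5 + 2 + 3) / 5 = 22/5 = 4.4
  mean(B) = (6 + 2 + 5 + 3 + 2) / 5 = 18/5 = 3.6
  mean(C) = (8 + 3 + 8 + 4 + 7) / 5 = 30/5 = 6

Step 2 — sample variances and covariances s[i,j] = (1/(n-1)) · Σ_k (x_{k,i} - mean_i) · (x_{k,j} - mean_j), with n-1 = 4:
  s[A,A] = ((-0.4)·(-0.4) + (3.6)·(3.6) + (0.6)·(0.6) + (-2.4)·(-2.4) + (-1.4)·(-1.4)) / 4 = 21.2/4 = 5.3
  s[A,B] = ((-0.4)·(2.4) + (3.6)·(-1.6) + (0.6)·(1.4) + (-2.4)·(-0.6) + (-1.4)·(-1.6)) / 4 = -2.2/4 = -0.55
  s[A,C] = ((-0.4)·(2) + (3.6)·(-3) + (0.6)·(2) + (-2.4)·(-2) + (-1.4)·(1)) / 4 = -7/4 = -1.75
  s[B,B] = ((2.4)·(2.4) + (-1.6)·(-1.6) + (1.4)·(1.4) + (-0.6)·(-0.6) + (-1.6)·(-1.6)) / 4 = 13.2/4 = 3.3
  s[B,C] = ((2.4)·(2) + (-1.6)·(-3) + (1.4)·(2) + (-0.6)·(-2) + (-1.6)·(1)) / 4 = 12/4 = 3
  s[C,C] = ((2)·(2) + (-3)·(-3) + (2)·(2) + (-2)·(-2) + (1)·(1)) / 4 = 22/4 = 5.5
  Sample standard deviations s_i = √(s[i,i]):
  s(A) = √(5.3) = 2.3022
  s(B) = √(3.3) = 1.8166
  s(C) = √(5.5) = 2.3452

Step 3 — r_{ij} = s_{ij} / (s_i · s_j):
  r[A,A] = 1 (diagonal).
  r[A,B] = -0.55 / (2.3022 · 1.8166) = -0.55 / 4.1821 = -0.1315
  r[A,C] = -1.75 / (2.3022 · 2.3452) = -1.75 / 5.3991 = -0.3241
  r[B,B] = 1 (diagonal).
  r[B,C] = 3 / (1.8166 · 2.3452) = 3 / 4.2603 = 0.7042
  r[C,C] = 1 (diagonal).

R is symmetric with unit diagonal. Assembling:

R = [[1, -0.1315, -0.3241],
 [-0.1315, 1, 0.7042],
 [-0.3241, 0.7042, 1]]


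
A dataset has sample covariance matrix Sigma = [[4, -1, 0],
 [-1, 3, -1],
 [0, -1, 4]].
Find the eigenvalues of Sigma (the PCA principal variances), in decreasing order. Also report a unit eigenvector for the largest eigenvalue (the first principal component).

Step 1 — characteristic polynomial p(λ) = det(λI - Sigma) = λ³ - tr·λ² + c_1·λ - det, where tr = trace, c_1 = sum of the principal 2×2 minors, det = det(Sigma):
  tr = 4 + 3 + 4 = 11,
  c_1 = (4·3 - (-1)²) + (4·4 - (0)²) + (3·4 - (-1)²) = 11 + 16 + 11 = 38,
  det = 4·(3·4 - (-1)²) - (-1)·((-1)·4 - (-1)·(0)) + (0)·((-1)·(-1) - 3·(0)) = 4·(11) - (-1)·(-4) + (0)·(1) = 40.
  So p(λ) = λ³ - 11λ² + 38λ - 40.
Step 2 — look for an integer root (rational root theorem: any rational root is an integer divisor of 40). Testing λ = 2:
  p(2) = 8 - 44 + 76 - 40 = 0  ✓
  Dividing out (λ - 2): p(λ) = (λ - 2)(λ² - 9λ + 20).
Step 3 — remaining eigenvalues from the quadratic λ² - 9λ + 20 = 0:
  Δ = 9² - 4·20 = 81 - 80 = 1,  λ = (9 ± √1)/2 = (9 ± 1)/2 = 5 or 4.
  Sorted: λ_1 = 5,  λ_2 = 4,  λ_3 = 2  (check: sum = 11 = tr ✓).

Step 4 — unit eigenvector for λ_1 = 5: v spans the null space of (Sigma - λ_1 I), whose rows are
  r_1 = (-1, -1, 0),  r_2 = (-1, -2, -1),  r_3 = (0, -1, -1).
  v is orthogonal to every row, so take v ∝ r_1 × r_2 = ((-1)·(-1) - (0)·(-2), (0)·(-1) - (-1)·(-1), (-1)·(-2) - (-1)·(-1)) = (1, -1, 1).
  Let u = (1, -1, 1).
  ||u|| = √((1)² + (-1)² + (1)²) = √(3) ≈ 1.7321,  v_1 = u/||u|| ≈ (0.5774, -0.5774, 0.5774) (||v_1|| = 1).

λ_1 = 5,  λ_2 = 4,  λ_3 = 2;  v_1 ≈ (0.5774, -0.5774, 0.5774)


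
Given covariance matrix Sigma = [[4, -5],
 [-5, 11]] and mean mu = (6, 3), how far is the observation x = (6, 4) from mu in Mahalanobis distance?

Step 1 — centre the observation: (x - mu) = (0, 1).

Step 2 — invert Sigma. det(Sigma) = 4·11 - (-5)² = 19.
  Sigma^{-1} = (1/det) · [[d, -b], [-b, a]] = [[0.5789, 0.2632],
 [0.2632, 0.2105]].

Step 3 — form the quadratic (x - mu)^T · Sigma^{-1} · (x - mu):
  Sigma^{-1} · (x - mu) = (0.2632, 0.2105).
  (x - mu)^T · [Sigma^{-1} · (x - mu)] = (0)·(0.2632) + (1)·(0.2105) = 0.2105.

Step 4 — take square root: d = √(0.2105) ≈ 0.4588.

d(x, mu) = √(0.2105) ≈ 0.4588


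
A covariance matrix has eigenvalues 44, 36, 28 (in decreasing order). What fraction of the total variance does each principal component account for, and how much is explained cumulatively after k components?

Step 1 — total variance = trace(Sigma) = Σ λ_i = 44 + 36 + 28 = 108.

Step 2 — fraction explained by component i = λ_i / Σ λ:
  PC1: 44/108 = 0.4074
  PC2: 36/108 = 0.3333
  PC3: 28/108 = 0.2593

Step 3 — cumulative fraction after k components = (λ_1 + ... + λ_k) / Σ λ:
  k = 1: 44/108 = 0.4074
  k = 2: (44 + 36)/108 = 80/108 = 0.7407
  k = 3: (44 + 36 + 28)/108 = 108/108 = 1

Summary (fraction, with percent):

explained: PC1 0.4074 (40.74%), PC2 0.3333 (33.33%), PC3 0.2593 (25.93%);  cumulative: 0.4074, 0.7407, 1


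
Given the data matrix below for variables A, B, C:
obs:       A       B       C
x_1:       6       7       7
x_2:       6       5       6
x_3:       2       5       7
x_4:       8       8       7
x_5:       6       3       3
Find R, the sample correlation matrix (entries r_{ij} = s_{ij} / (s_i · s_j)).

Step 1 — column means:
  mean(A) = (6 + 6 + 2 + 8 + 6) / 5 = 28/5 = 5.6
  mean(B) = (7 + 5 + 5 + 8 + 3) / 5 = 28/5 = 5.6
  mean(C) = (7 + 6 + 7 + 7 + 3) / 5 = 30/5 = 6

Step 2 — sample variances and covariances s[i,j] = (1/(n-1)) · Σ_k (x_{k,i} - mean_i) · (x_{k,j} - mean_j), with n-1 = 4:
  s[A,A] = ((0.4)·(0.4) + (0.4)·(0.4) + (-3.6)·(-3.6) + (2.4)·(2.4) + (0.4)·(0.4)) / 4 = 19.2/4 = 4.8
  s[A,B] = ((0.4)·(1.4) + (0.4)·(-0.6) + (-3.6)·(-0.6) + (2.4)·(2.4) + (0.4)·(-2.6)) / 4 = 7.2/4 = 1.8
  s[A,C] = ((0.4)·(1) + (0.4)·(0) + (-3.6)·(1) + (2.4)·(1) + (0.4)·(-3)) / 4 = -2/4 = -0.5
  s[B,B] = ((1.4)·(1.4) + (-0.6)·(-0.6) + (-0.6)·(-0.6) + (2.4)·(2.4) + (-2.6)·(-2.6)) / 4 = 15.2/4 = 3.8
  s[B,C] = ((1.4)·(1) + (-0.6)·(0) + (-0.6)·(1) + (2.4)·(1) + (-2.6)·(-3)) / 4 = 11/4 = 2.75
  s[C,C] = ((1)·(1) + (0)·(0) + (1)·(1) + (1)·(1) + (-3)·(-3)) / 4 = 12/4 = 3
  Sample standard deviations s_i = √(s[i,i]):
  s(A) = √(4.8) = 2.1909
  s(B) = √(3.8) = 1.9494
  s(C) = √(3) = 1.7321

Step 3 — r_{ij} = s_{ij} / (s_i · s_j):
  r[A,A] = 1 (diagonal).
  r[A,B] = 1.8 / (2.1909 · 1.9494) = 1.8 / 4.2708 = 0.4215
  r[A,C] = -0.5 / (2.1909 · 1.7321) = -0.5 / 3.7947 = -0.1318
  r[B,B] = 1 (diagonal).
  r[B,C] = 2.75 / (1.9494 · 1.7321) = 2.75 / 3.3764 = 0.8145
  r[C,C] = 1 (diagonal).

R is symmetric with unit diagonal. Assembling:

R = [[1, 0.4215, -0.1318],
 [0.4215, 1, 0.8145],
 [-0.1318, 0.8145, 1]]


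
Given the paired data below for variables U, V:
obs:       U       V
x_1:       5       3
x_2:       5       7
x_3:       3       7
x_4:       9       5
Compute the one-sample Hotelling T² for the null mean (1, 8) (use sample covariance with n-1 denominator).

Step 1 — sample mean vector:
  mean(U) = (5 + 5 + 3 + 9) / 4 = 22/4 = 5.5
  mean(V) = (3 + 7 + 7 + 5) / 4 = 22/4 = 5.5
  x̄ = (5.5, 5.5),  deviation x̄ - mu_0 = (5.5, 5.5) - (1, 8) = (4.5, -2.5).

Step 2 — sample covariance matrix, S[i,j] = (1/(n-1)) · Σ_k (x_{k,i} - mean_i) · (x_{k,j} - mean_j), divisor n-1 = 3:
  S[U,U] = ((-0.5)·(-0.5) + (-0.5)·(-0.5) + (-2.5)·(-2.5) + (3.5)·(3.5)) / 3 = 19/3 = 6.3333
  S[U,V] = ((-0.5)·(-2.5) + (-0.5)·(1.5) + (-2.5)·(1.5) + (3.5)·(-0.5)) / 3 = -5/3 = -1.6667
  S[V,V] = ((-2.5)·(-2.5) + (1.5)·(1.5) + (1.5)·(1.5) + (-0.5)·(-0.5)) / 3 = 11/3 = 3.6667
  S = [[6.3333, -1.6667],
 [-1.6667, 3.6667]].

Step 3 — invert S. det(S) = 6.3333·3.6667 - (-1.6667)² = 20.4444.
  S^{-1} = (1/det) · [[d, -b], [-b, a]] = [[0.1793, 0.0815],
 [0.0815, 0.3098]].

Step 4 — quadratic form (x̄ - mu_0)^T · S^{-1} · (x̄ - mu_0):
  S^{-1} · (x̄ - mu_0) = (0.6033, -0.4076),
  (x̄ - mu_0)^T · [...] = (4.5)·(0.6033) + (-2.5)·(-0.4076) = 3.7337.

Step 5 — scale by n: T² = 4 · 3.7337 = 14.9348.

T² ≈ 14.9348


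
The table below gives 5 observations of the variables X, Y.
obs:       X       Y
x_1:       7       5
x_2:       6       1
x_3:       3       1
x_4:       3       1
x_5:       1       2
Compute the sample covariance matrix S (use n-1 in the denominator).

Step 1 — column means:
  mean(X) = (7 + 6 + 3 + 3 + 1) / 5 = 20/5 = 4
  mean(Y) = (5 + 1 + 1 + 1 + 2) / 5 = 10/5 = 2

Step 2 — sample covariance S[i,j] = (1/(n-1)) · Σ_k (x_{k,i} - mean_i) · (x_{k,j} - mean_j), with n-1 = 4.
  S[X,X] = ((3)·(3) + (2)·(2) + (-1)·(-1) + (-1)·(-1) + (-3)·(-3)) / 4 = 24/4 = 6
  S[X,Y] = ((3)·(3) + (2)·(-1) + (-1)·(-1) + (-1)·(-1) + (-3)·(0)) / 4 = 9/4 = 2.25
  S[Y,Y] = ((3)·(3) + (-1)·(-1) + (-1)·(-1) + (-1)·(-1) + (0)·(0)) / 4 = 12/4 = 3

S is symmetric (S[j,i] = S[i,j]). Assembling:

S = [[6, 2.25],
 [2.25, 3]]


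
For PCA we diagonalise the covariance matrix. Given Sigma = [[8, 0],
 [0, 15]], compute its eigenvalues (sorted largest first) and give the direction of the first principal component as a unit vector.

Step 1 — characteristic polynomial of 2×2 Sigma:
  det(Sigma - λI) = λ² - trace · λ + det = 0.
  trace = 8 + 15 = 23, det = 8·15 - (0)² = 120.
Step 2 — discriminant:
  Δ = trace² - 4·det = 529 - 480 = 49.
Step 3 — eigenvalues:
  λ = (trace ± √Δ)/2 = (23 ± 7)/2,
  λ_1 = 15,  λ_2 = 8.

Step 4 — unit eigenvector for λ_1: Sigma is diagonal, so its eigenvectors are the coordinate axes. λ_1 = 15 is the diagonal entry on the second coordinate axis, hence
  v_1 = (0, 1) (||v_1|| = 1).

λ_1 = 15,  λ_2 = 8;  v_1 ≈ (0, 1)


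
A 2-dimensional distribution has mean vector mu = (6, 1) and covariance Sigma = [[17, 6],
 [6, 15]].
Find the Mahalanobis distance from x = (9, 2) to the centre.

Step 1 — centre the observation: (x - mu) = (3, 1).

Step 2 — invert Sigma. det(Sigma) = 17·15 - (6)² = 219.
  Sigma^{-1} = (1/det) · [[d, -b], [-b, a]] = [[0.0685, -0.0274],
 [-0.0274, 0.0776]].

Step 3 — form the quadratic (x - mu)^T · Sigma^{-1} · (x - mu):
  Sigma^{-1} · (x - mu) = (0.1781, -0.0046).
  (x - mu)^T · [Sigma^{-1} · (x - mu)] = (3)·(0.1781) + (1)·(-0.0046) = 0.5297.

Step 4 — take square root: d = √(0.5297) ≈ 0.7278.

d(x, mu) = √(0.5297) ≈ 0.7278


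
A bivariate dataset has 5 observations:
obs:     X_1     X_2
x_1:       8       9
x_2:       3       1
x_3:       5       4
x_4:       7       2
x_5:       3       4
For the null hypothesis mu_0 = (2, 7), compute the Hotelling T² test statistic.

Step 1 — sample mean vector:
  mean(X_1) = (8 + 3 + 5 + 7 + 3) / 5 = 26/5 = 5.2
  mean(X_2) = (9 + 1 + 4 + 2 + 4) / 5 = 20/5 = 4
  x̄ = (5.2, 4),  deviation x̄ - mu_0 = (5.2, 4) - (2, 7) = (3.2, -3).

Step 2 — sample covariance matrix, S[i,j] = (1/(n-1)) · Σ_k (x_{k,i} - mean_i) · (x_{k,j} - mean_j), divisor n-1 = 4:
  S[X_1,X_1] = ((2.8)·(2.8) + (-2.2)·(-2.2) + (-0.2)·(-0.2) + (1.8)·(1.8) + (-2.2)·(-2.2)) / 4 = 20.8/4 = 5.2
  S[X_1,X_2] = ((2.8)·(5) + (-2.2)·(-3) + (-0.2)·(0) + (1.8)·(-2) + (-2.2)·(0)) / 4 = 17/4 = 4.25
  S[X_2,X_2] = ((5)·(5) + (-3)·(-3) + (0)·(0) + (-2)·(-2) + (0)·(0)) / 4 = 38/4 = 9.5
  S = [[5.2, 4.25],
 [4.25, 9.5]].

Step 3 — invert S. det(S) = 5.2·9.5 - (4.25)² = 31.3375.
  S^{-1} = (1/det) · [[d, -b], [-b, a]] = [[0.3032, -0.1356],
 [-0.1356, 0.1659]].

Step 4 — quadratic form (x̄ - mu_0)^T · S^{-1} · (x̄ - mu_0):
  S^{-1} · (x̄ - mu_0) = (1.3769, -0.9318),
  (x̄ - mu_0)^T · [...] = (3.2)·(1.3769) + (-3)·(-0.9318) = 7.2016.

Step 5 — scale by n: T² = 5 · 7.2016 = 36.008.

T² ≈ 36.008


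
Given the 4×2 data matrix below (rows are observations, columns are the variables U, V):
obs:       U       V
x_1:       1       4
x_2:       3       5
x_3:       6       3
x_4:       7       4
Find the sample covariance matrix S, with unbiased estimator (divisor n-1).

Step 1 — column means:
  mean(U) = (1 + 3 + 6 + 7) / 4 = 17/4 = 4.25
  mean(V) = (4 + 5 + 3 + 4) / 4 = 16/4 = 4

Step 2 — sample covariance S[i,j] = (1/(n-1)) · Σ_k (x_{k,i} - mean_i) · (x_{k,j} - mean_j), with n-1 = 3.
  S[U,U] = ((-3.25)·(-3.25) + (-1.25)·(-1.25) + (1.75)·(1.75) + (2.75)·(2.75)) / 3 = 22.75/3 = 7.5833
  S[U,V] = ((-3.25)·(0) + (-1.25)·(1) + (1.75)·(-1) + (2.75)·(0)) / 3 = -3/3 = -1
  S[V,V] = ((0)·(0) + (1)·(1) + (-1)·(-1) + (0)·(0)) / 3 = 2/3 = 0.6667

S is symmetric (S[j,i] = S[i,j]). Assembling:

S = [[7.5833, -1],
 [-1, 0.6667]]


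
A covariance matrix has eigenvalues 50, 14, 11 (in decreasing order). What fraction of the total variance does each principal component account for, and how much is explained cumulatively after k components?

Step 1 — total variance = trace(Sigma) = Σ λ_i = 50 + 14 + 11 = 75.

Step 2 — fraction explained by component i = λ_i / Σ λ:
  PC1: 50/75 = 0.6667
  PC2: 14/75 = 0.1867
  PC3: 11/75 = 0.1467

Step 3 — cumulative fraction after k components = (λ_1 + ... + λ_k) / Σ λ:
  k = 1: 50/75 = 0.6667
  k = 2: (50 + 14)/75 = 64/75 = 0.8533
  k = 3: (50 + 14 + 11)/75 = 75/75 = 1

Summary (fraction, with percent):

explained: PC1 0.6667 (66.67%), PC2 0.1867 (18.67%), PC3 0.1467 (14.67%);  cumulative: 0.6667, 0.8533, 1


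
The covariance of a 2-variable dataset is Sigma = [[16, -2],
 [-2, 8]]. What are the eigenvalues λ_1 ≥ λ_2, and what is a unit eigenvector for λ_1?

Step 1 — characteristic polynomial of 2×2 Sigma:
  det(Sigma - λI) = λ² - trace · λ + det = 0.
  trace = 16 + 8 = 24, det = 16·8 - (-2)² = 124.
Step 2 — discriminant:
  Δ = trace² - 4·det = 576 - 496 = 80.
Step 3 — eigenvalues:
  λ = (trace ± √Δ)/2 = (24 ± 8.9443)/2,
  λ_1 = 16.4721,  λ_2 = 7.5279.

Step 4 — unit eigenvector for λ_1: solve (Sigma - λ_1 I)v = 0. First row:
  (16 - 16.4721)·v_x + (-2)·v_y = 0, i.e. (-0.4721)·v_x + (-2)·v_y = 0,
  so v ∝ (b, λ_1 - a) = (-2, 0.4721); multiply by -1 so the first entry is positive: u = (2, -0.4721).
  ||u|| = √((2)² + (-0.4721)²) = √(4.2229) ≈ 2.055,
  v_1 = u/||u|| ≈ (0.9732, -0.2298) (||v_1|| = 1).

λ_1 = 16.4721,  λ_2 = 7.5279;  v_1 ≈ (0.9732, -0.2298)
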